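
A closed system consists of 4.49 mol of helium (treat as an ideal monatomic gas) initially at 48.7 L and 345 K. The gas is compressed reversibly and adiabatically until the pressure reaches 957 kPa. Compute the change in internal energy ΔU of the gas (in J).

P₁ = nRT₁/V₁ = 4.49×8.314×345/48.7 = 264 kPa.
Adiabatic: T₂/T₁ = (P₂/P₁)^((γ−1)/γ) ⇒ T₂ = 345×(3.62)^0.400 = 577 K; V₂ = 22.5 L.
For an ideal gas ΔU = nCvΔT with Cv = (3/2)R = 12.5 J/(mol·K).
ΔU = 4.49×12.5×(577−345) = 13000 J.

13000 J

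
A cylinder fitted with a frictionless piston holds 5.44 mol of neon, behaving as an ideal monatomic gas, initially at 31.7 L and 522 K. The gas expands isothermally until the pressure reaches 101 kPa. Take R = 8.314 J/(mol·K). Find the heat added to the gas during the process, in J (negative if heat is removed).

P₁ = nRT₁/V₁ = 5.44×8.314×522/31.7 = 745 kPa.
Isothermal: T stays 522 K; PV = const ⇒ V₂ = 234 L, P₂ = 101 kPa.
ΔU = 0 (ideal gas, T constant).
W = nRT ln(V₂/V₁) = 5.44×8.314×522×ln(7.37) = 47200 J.
Q = ΔU + W = 47200 J.

47200 J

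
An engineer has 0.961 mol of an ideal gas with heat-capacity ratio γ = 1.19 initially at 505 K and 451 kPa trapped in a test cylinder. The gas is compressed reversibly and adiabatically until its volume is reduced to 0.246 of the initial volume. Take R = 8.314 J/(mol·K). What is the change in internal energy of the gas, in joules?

6480 J

V₁ = nRT₁/P₁ = 0.961×8.314×505/451 = 8.95 L.
Adiabatic: TV^(γ−1) = const ⇒ T₂ = 505×(4.07)^0.190 = 659 K; PV^γ = const ⇒ P₂ = 2390 kPa.
For an ideal gas ΔU = nCvΔT with Cv = R/(γ−1) = 43.8 J/(mol·K).
ΔU = 0.961×43.8×(659−505) = 6480 J.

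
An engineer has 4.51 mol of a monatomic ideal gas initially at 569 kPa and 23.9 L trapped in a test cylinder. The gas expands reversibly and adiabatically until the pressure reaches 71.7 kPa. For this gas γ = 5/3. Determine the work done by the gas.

T₁ = P₁V₁/(nR) = 569×23.9/(4.51×8.314) = 363 K.
Adiabatic: T₂/T₁ = (P₂/P₁)^((γ−1)/γ) ⇒ T₂ = 363×(0.126)^0.400 = 158 K; V₂ = 82.8 L.
ΔU = nCvΔT = 4.51×12.5×(158−363) = -11500 J.
Q = 0 for an adiabatic process, so W = −ΔU = 11500 J.

11500 J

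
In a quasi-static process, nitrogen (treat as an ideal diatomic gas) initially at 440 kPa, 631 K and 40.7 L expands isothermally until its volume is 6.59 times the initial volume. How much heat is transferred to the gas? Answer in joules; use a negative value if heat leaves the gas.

n = P₁V₁/(RT₁) = 440×40.7/(8.314×631) = 3.41 mol.
Isothermal: T stays 631 K; PV = const ⇒ V₂ = 268 L, P₂ = 66.8 kPa.
ΔU = 0 (ideal gas, T constant).
W = nRT ln(V₂/V₁) = 3.41×8.314×631×ln(6.59) = 33800 J.
Q = ΔU + W = 33800 J.

33800 J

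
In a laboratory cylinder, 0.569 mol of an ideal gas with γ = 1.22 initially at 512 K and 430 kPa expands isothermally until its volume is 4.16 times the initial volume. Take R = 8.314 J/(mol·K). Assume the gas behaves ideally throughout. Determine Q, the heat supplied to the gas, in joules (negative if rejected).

V₁ = nRT₁/P₁ = 0.569×8.314×512/430 = 5.63 L.
Isothermal: T stays 512 K; PV = const ⇒ V₂ = 23.4 L, P₂ = 103 kPa.
ΔU = 0 (ideal gas, T constant).
W = nRT ln(V₂/V₁) = 0.569×8.314×512×ln(4.16) = 3450 J.
Q = ΔU + W = 3450 J.

3450 J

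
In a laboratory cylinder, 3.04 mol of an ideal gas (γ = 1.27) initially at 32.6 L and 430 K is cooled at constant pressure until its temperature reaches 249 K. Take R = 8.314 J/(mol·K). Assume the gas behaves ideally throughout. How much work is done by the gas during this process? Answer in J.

-4570 J

P₁ = nRT₁/V₁ = 3.04×8.314×430/32.6 = 333 kPa.
Isobaric: P stays 333 kPa; V/T = const ⇒ T₂ = 249 K, V₂ = 18.9 L.
W = PΔV = 333×(18.9−32.6) kPa·L = -4570 J.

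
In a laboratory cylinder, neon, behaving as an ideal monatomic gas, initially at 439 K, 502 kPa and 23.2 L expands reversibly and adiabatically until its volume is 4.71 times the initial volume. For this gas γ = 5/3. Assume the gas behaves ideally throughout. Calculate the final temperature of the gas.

Adiabatic: TV^(γ−1) = const ⇒ T₂ = 439×(0.212)^0.667 = 156 K; PV^γ = const ⇒ P₂ = 37.9 kPa.

156 K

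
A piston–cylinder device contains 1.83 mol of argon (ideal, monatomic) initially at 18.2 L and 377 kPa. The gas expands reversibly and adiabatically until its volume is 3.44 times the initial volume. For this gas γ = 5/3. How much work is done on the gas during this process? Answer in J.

T₁ = P₁V₁/(nR) = 377×18.2/(1.83×8.314) = 451 K.
Adiabatic: TV^(γ−1) = const ⇒ T₂ = 451×(0.291)^0.667 = 198 K; PV^γ = const ⇒ P₂ = 48.1 kPa.
ΔU = nCvΔT = 1.83×12.5×(198−451) = -5780 J.
Q = 0 for an adiabatic process, so W = −ΔU = 5780 J.
Work done on the gas = −W_by = -5780 J.

-5780 J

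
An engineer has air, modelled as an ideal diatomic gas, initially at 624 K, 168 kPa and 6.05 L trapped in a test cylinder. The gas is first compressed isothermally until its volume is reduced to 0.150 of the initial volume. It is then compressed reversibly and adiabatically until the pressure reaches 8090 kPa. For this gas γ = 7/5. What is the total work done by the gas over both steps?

-3860 J

n = P₁V₁/(RT₁) = 168×6.05/(8.314×624) = 0.196 mol.
Step 1 — Isothermal: T stays 624 K; PV = const ⇒ V₂ = 0.907 L, P₂ = 1120 kPa.
ΔU = 0 (ideal gas, T constant).
W = nRT ln(V₂/V₁) = 0.196×8.314×624×ln(0.150) = -1930 J.
Q = ΔU + W = -1930 J.
State after step 1: P = 1120 kPa, V = 0.907 L, T = 624 K.
Step 2 — Adiabatic: T₂/T₁ = (P₂/P₁)^((γ−1)/γ) ⇒ T₂ = 624×(7.22)^0.286 = 1100 K; V₂ = 0.221 L.
ΔU = nCvΔT = 0.196×20.8×(1100−624) = 1930 J.
Q = 0 for an adiabatic process, so W = −ΔU = -1930 J.
Net over both steps: W = -3860 J, Q = -1930 J, ΔU = 1930 J.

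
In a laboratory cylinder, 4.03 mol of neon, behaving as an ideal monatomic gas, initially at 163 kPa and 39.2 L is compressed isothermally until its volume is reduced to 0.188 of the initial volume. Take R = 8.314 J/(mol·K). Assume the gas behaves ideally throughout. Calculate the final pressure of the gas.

867 kPa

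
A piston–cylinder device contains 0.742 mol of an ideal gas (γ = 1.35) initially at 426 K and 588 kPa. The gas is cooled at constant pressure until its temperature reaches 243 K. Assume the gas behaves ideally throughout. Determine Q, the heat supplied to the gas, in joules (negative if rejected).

-4350 J

V₁ = nRT₁/P₁ = 0.742×8.314×426/588 = 4.47 L.
Isobaric: P stays 588 kPa; V/T = const ⇒ T₂ = 243 K, V₂ = 2.55 L.
W = PΔV = 588×(2.55−4.47) kPa·L = -1130 J.
ΔU = nCvΔT = 0.742×23.8×(243−426) = -3230 J.
Q = ΔU + W = nCpΔT = -4350 J.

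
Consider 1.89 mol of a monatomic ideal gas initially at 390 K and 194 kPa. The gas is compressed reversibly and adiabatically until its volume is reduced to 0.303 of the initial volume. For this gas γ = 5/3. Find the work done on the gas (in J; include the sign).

11200 J

V₁ = nRT₁/P₁ = 1.89×8.314×390/194 = 31.6 L.
Adiabatic: TV^(γ−1) = const ⇒ T₂ = 390×(3.30)^0.667 = 865 K; PV^γ = const ⇒ P₂ = 1420 kPa.
ΔU = nCvΔT = 1.89×12.5×(865−390) = 11200 J.
Q = 0 for an adiabatic process, so W = −ΔU = -11200 J.
Work done on the gas = −W_by = 11200 J.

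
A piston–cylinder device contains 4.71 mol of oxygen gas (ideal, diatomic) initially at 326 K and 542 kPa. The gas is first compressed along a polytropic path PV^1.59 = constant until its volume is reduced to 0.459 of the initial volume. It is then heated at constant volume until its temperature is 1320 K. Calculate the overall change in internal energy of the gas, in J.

97300 J

V₁ = nRT₁/P₁ = 4.71×8.314×326/542 = 23.6 L.
Step 1 — Polytropic n=1.59: T₂ = T₁(V₁/V₂)^(n−1) = 326×(2.18)^0.59 = 516 K; P₂ = P₁(V₁/V₂)^n = 1870 kPa.
W = (P₁V₁−P₂V₂)/(n−1) = (542×23.6−1870×10.8)/0.59 = -12600 J.
ΔU = nCvΔT = 4.71×20.8×(516−326) = 18600 J.
Q = ΔU + W = 5990 J.
State after step 1: P = 1870 kPa, V = 10.8 L, T = 516 K.
Step 2 — Isochoric: V stays 10.8 L; P/T = const ⇒ T₂ = 1320 K, P₂ = 4780 kPa.
W = 0 (no volume change).
ΔU = nCvΔT = 4.71×20.8×(1320−516) = 78700 J.
Q = ΔU = 78700 J.
Net over both steps: W = -12600 J, Q = 84700 J, ΔU = 97300 J.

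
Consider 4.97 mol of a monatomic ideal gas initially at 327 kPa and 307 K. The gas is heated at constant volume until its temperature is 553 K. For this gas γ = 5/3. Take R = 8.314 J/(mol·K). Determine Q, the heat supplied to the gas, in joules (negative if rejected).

15200 J

V₁ = nRT₁/P₁ = 4.97×8.314×307/327 = 38.8 L.
Isochoric: V stays 38.8 L; P/T = const ⇒ T₂ = 553 K, P₂ = 589 kPa.
W = 0 (no volume change).
ΔU = nCvΔT = 4.97×12.5×(553−307) = 15200 J.
Q = ΔU = 15200 J.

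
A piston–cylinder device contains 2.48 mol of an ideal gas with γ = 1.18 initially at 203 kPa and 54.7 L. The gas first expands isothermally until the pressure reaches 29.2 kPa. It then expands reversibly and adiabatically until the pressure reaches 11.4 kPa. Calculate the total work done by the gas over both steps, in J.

29800 J

T₁ = P₁V₁/(nR) = 203×54.7/(2.48×8.314) = 539 K.
Step 1 — Isothermal: T stays 539 K; PV = const ⇒ V₂ = 380 L, P₂ = 29.2 kPa.
ΔU = 0 (ideal gas, T constant).
W = nRT ln(V₂/V₁) = 2.48×8.314×539×ln(6.95) = 21500 J.
Q = ΔU + W = 21500 J.
State after step 1: P = 29.2 kPa, V = 380 L, T = 539 K.
Step 2 — Adiabatic: T₂/T₁ = (P₂/P₁)^((γ−1)/γ) ⇒ T₂ = 539×(0.390)^0.153 = 467 K; V₂ = 844 L.
ΔU = nCvΔT = 2.48×46.2×(467−539) = -8250 J.
Q = 0 for an adiabatic process, so W = −ΔU = 8250 J.
Net over both steps: W = 29800 J, Q = 21500 J, ΔU = -8250 J.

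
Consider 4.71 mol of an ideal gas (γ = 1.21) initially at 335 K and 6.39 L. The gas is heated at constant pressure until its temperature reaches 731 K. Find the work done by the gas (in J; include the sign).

P₁ = nRT₁/V₁ = 4.71×8.314×335/6.39 = 2050 kPa.
Isobaric: P stays 2050 kPa; V/T = const ⇒ T₂ = 731 K, V₂ = 13.9 L.
W = PΔV = 2050×(13.9−6.39) kPa·L = 15500 J.

15500 J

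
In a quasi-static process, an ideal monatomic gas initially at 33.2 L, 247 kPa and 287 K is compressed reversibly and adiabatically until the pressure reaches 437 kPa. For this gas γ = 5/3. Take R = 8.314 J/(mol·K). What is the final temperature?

Adiabatic: T₂/T₁ = (P₂/P₁)^((γ−1)/γ) ⇒ T₂ = 287×(1.77)^0.400 = 361 K; V₂ = 23.6 L.

361 K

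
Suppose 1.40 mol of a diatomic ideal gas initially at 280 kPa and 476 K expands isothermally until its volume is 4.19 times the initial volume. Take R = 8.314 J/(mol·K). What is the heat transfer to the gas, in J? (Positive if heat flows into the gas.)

V₁ = nRT₁/P₁ = 1.40×8.314×476/280 = 19.8 L.
Isothermal: T stays 476 K; PV = const ⇒ V₂ = 82.9 L, P₂ = 66.8 kPa.
ΔU = 0 (ideal gas, T constant).
W = nRT ln(V₂/V₁) = 1.40×8.314×476×ln(4.19) = 7940 J.
Q = ΔU + W = 7940 J.

7940 J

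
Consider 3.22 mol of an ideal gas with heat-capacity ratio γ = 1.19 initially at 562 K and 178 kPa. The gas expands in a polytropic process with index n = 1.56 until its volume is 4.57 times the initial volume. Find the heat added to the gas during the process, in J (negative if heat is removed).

-30000 J

V₁ = nRT₁/P₁ = 3.22×8.314×562/178 = 84.5 L.
Polytropic n=1.56: T₂ = T₁(V₁/V₂)^(n−1) = 562×(0.219)^0.56 = 240 K; P₂ = P₁(V₁/V₂)^n = 16.6 kPa.
W = (P₁V₁−P₂V₂)/(n−1) = (178×84.5−16.6×386)/0.56 = 15400 J.
ΔU = nCvΔT = 3.22×43.8×(240−562) = -45400 J.
Q = ΔU + W = -30000 J.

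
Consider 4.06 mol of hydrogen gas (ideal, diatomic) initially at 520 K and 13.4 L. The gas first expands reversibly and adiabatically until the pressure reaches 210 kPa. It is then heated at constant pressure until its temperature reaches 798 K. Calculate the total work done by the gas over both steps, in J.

34400 J

P₁ = nRT₁/V₁ = 4.06×8.314×520/13.4 = 1310 kPa.
Step 1 — Adiabatic: T₂/T₁ = (P₂/P₁)^((γ−1)/γ) ⇒ T₂ = 520×(0.160)^0.286 = 308 K; V₂ = 49.5 L.
ΔU = nCvΔT = 4.06×20.8×(308−520) = -17900 J.
Q = 0 for an adiabatic process, so W = −ΔU = 17900 J.
State after step 1: P = 210 kPa, V = 49.5 L, T = 308 K.
Step 2 — Isobaric: P stays 210 kPa; V/T = const ⇒ T₂ = 798 K, V₂ = 128 L.
W = PΔV = 210×(128−49.5) kPa·L = 16500 J.
ΔU = nCvΔT = 4.06×20.8×(798−308) = 41300 J.
Q = ΔU + W = nCpΔT = 57900 J.
Net over both steps: W = 34400 J, Q = 57900 J, ΔU = 23500 J.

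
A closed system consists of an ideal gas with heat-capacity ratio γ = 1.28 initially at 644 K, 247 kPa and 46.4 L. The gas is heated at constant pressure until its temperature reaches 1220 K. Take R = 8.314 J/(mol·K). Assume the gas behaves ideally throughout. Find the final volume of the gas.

87.9 L

Isobaric: P stays 247 kPa; V/T = const ⇒ T₂ = 1220 K, V₂ = 87.9 L.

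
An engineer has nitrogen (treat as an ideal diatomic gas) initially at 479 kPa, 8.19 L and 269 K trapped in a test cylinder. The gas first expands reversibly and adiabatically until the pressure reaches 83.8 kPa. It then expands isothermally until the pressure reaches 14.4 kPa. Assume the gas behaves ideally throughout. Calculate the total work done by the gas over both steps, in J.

8050 J

n = P₁V₁/(RT₁) = 479×8.19/(8.314×269) = 1.75 mol.
Step 1 — Adiabatic: T₂/T₁ = (P₂/P₁)^((γ−1)/γ) ⇒ T₂ = 269×(0.175)^0.286 = 163 K; V₂ = 28.4 L.
ΔU = nCvΔT = 1.75×20.8×(163−269) = -3850 J.
Q = 0 for an adiabatic process, so W = −ΔU = 3850 J.
State after step 1: P = 83.8 kPa, V = 28.4 L, T = 163 K.
Step 2 — Isothermal: T stays 163 K; PV = const ⇒ V₂ = 166 L, P₂ = 14.4 kPa.
ΔU = 0 (ideal gas, T constant).
W = nRT ln(V₂/V₁) = 1.75×8.314×163×ln(5.82) = 4200 J.
Q = ΔU + W = 4200 J.
Net over both steps: W = 8050 J, Q = 4200 J, ΔU = -3850 J.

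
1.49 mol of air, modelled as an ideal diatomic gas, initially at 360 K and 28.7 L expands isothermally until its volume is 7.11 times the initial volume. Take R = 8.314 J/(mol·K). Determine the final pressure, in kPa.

P₁ = nRT₁/V₁ = 1.49×8.314×360/28.7 = 155 kPa.
Isothermal: T stays 360 K; PV = const ⇒ V₂ = 204 L, P₂ = 21.9 kPa.

21.9 kPa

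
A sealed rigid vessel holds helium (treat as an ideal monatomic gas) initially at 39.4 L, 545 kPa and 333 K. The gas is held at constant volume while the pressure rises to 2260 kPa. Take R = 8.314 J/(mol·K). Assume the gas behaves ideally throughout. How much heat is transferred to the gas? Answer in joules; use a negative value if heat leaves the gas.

n = P₁V₁/(RT₁) = 545×39.4/(8.314×333) = 7.76 mol.
Isochoric: V stays 39.4 L; P/T = const ⇒ T₂ = 1380 K, P₂ = 2260 kPa.
W = 0 (no volume change).
ΔU = nCvΔT = 7.76×12.5×(1380−333) = 101000 J.
Q = ΔU = 101000 J.

101000 J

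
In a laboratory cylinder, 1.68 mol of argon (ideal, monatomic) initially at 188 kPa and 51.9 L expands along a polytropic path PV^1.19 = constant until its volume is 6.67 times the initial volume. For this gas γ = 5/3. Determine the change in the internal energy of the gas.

-4430 J

T₁ = P₁V₁/(nR) = 188×51.9/(1.68×8.314) = 699 K.
Polytropic n=1.19: T₂ = T₁(V₁/V₂)^(n−1) = 699×(0.150)^0.19 = 487 K; P₂ = P₁(V₁/V₂)^n = 19.7 kPa.
For an ideal gas ΔU = nCvΔT with Cv = (3/2)R = 12.5 J/(mol·K).
ΔU = 1.68×12.5×(487−699) = -4430 J.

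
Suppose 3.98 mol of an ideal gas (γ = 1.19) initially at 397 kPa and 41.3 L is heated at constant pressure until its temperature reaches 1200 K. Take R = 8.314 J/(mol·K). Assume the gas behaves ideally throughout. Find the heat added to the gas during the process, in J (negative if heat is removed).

146000 J

T₁ = P₁V₁/(nR) = 397×41.3/(3.98×8.314) = 496 K.
Isobaric: P stays 397 kPa; V/T = const ⇒ T₂ = 1200 K, V₂ = 100 L.
W = PΔV = 397×(100−41.3) kPa·L = 23300 J.
ΔU = nCvΔT = 3.98×43.8×(1200−496) = 123000 J.
Q = ΔU + W = nCpΔT = 146000 J.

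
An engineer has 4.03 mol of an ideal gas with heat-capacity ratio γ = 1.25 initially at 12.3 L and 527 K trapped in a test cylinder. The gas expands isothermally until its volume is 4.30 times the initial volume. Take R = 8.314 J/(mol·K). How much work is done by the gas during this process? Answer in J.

25800 J

P₁ = nRT₁/V₁ = 4.03×8.314×527/12.3 = 1440 kPa.
Isothermal: T stays 527 K; PV = const ⇒ V₂ = 52.9 L, P₂ = 334 kPa.
W = nRT ln(V₂/V₁) = 4.03×8.314×527×ln(4.30) = 25800 J.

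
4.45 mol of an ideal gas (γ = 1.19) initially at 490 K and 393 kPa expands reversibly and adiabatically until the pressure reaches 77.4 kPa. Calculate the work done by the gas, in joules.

V₁ = nRT₁/P₁ = 4.45×8.314×490/393 = 46.1 L.
Adiabatic: T₂/T₁ = (P₂/P₁)^((γ−1)/γ) ⇒ T₂ = 490×(0.197)^0.160 = 378 K; V₂ = 181 L.
ΔU = nCvΔT = 4.45×43.8×(378−490) = -21800 J.
Q = 0 for an adiabatic process, so W = −ΔU = 21800 J.

21800 J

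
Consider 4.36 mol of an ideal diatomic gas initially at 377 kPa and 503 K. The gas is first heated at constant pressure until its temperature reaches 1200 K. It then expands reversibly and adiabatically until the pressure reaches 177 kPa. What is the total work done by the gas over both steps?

V₁ = nRT₁/P₁ = 4.36×8.314×503/377 = 48.4 L.
Step 1 — Isobaric: P stays 377 kPa; V/T = const ⇒ T₂ = 1200 K, V₂ = 115 L.
W = PΔV = 377×(115−48.4) kPa·L = 25300 J.
ΔU = nCvΔT = 4.36×20.8×(1200−503) = 63200 J.
Q = ΔU + W = nCpΔT = 88400 J.
State after step 1: P = 377 kPa, V = 115 L, T = 1200 K.
Step 2 — Adiabatic: T₂/T₁ = (P₂/P₁)^((γ−1)/γ) ⇒ T₂ = 1200×(0.469)^0.286 = 967 K; V₂ = 198 L.
ΔU = nCvΔT = 4.36×20.8×(967−1200) = -21100 J.
Q = 0 for an adiabatic process, so W = −ΔU = 21100 J.
Net over both steps: W = 46400 J, Q = 88400 J, ΔU = 42000 J.

46400 J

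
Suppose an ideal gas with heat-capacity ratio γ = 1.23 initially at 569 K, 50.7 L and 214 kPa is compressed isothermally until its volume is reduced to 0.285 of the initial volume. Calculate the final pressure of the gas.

751 kPa

Isothermal: T stays 569 K; PV = const ⇒ V₂ = 14.4 L, P₂ = 751 kPa.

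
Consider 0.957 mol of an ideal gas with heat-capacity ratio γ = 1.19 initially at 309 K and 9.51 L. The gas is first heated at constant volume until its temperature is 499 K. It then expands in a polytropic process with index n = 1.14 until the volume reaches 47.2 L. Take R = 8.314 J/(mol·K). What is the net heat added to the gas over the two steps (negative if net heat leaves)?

9460 J

P₁ = nRT₁/V₁ = 0.957×8.314×309/9.51 = 259 kPa.
Step 1 — Isochoric: V stays 9.51 L; P/T = const ⇒ T₂ = 499 K, P₂ = 417 kPa.
W = 0 (no volume change).
ΔU = nCvΔT = 0.957×43.8×(499−309) = 7960 J.
Q = ΔU = 7960 J.
State after step 1: P = 417 kPa, V = 9.51 L, T = 499 K.
Step 2 — Polytropic n=1.14: T₂ = T₁(V₁/V₂)^(n−1) = 499×(0.201)^0.14 = 399 K; P₂ = P₁(V₁/V₂)^n = 67.2 kPa.
W = (P₁V₁−P₂V₂)/(n−1) = (417×9.51−67.2×47.2)/0.14 = 5700 J.
ΔU = nCvΔT = 0.957×43.8×(399−499) = -4200 J.
Q = ΔU + W = 1500 J.
Net over both steps: W = 5700 J, Q = 9460 J, ΔU = 3760 J.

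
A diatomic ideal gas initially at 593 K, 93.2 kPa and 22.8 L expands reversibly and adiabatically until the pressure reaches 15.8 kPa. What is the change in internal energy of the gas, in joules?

-2110 J

n = P₁V₁/(RT₁) = 93.2×22.8/(8.314×593) = 0.431 mol.
Adiabatic: T₂/T₁ = (P₂/P₁)^((γ−1)/γ) ⇒ T₂ = 593×(0.170)^0.286 = 357 K; V₂ = 81.0 L.
For an ideal gas ΔU = nCvΔT with Cv = (5/2)R = 20.8 J/(mol·K).
ΔU = 0.431×20.8×(357−593) = -2110 J.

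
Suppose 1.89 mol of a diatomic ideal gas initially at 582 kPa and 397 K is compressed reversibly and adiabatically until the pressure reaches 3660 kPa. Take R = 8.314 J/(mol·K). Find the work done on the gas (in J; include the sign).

10800 J

V₁ = nRT₁/P₁ = 1.89×8.314×397/582 = 10.7 L.
Adiabatic: T₂/T₁ = (P₂/P₁)^((γ−1)/γ) ⇒ T₂ = 397×(6.29)^0.286 = 671 K; V₂ = 2.88 L.
ΔU = nCvΔT = 1.89×20.8×(671−397) = 10800 J.
Q = 0 for an adiabatic process, so W = −ΔU = -10800 J.
Work done on the gas = −W_by = 10800 J.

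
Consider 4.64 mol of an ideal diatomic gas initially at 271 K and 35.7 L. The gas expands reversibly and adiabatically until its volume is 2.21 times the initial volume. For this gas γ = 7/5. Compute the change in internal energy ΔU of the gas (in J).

P₁ = nRT₁/V₁ = 4.64×8.314×271/35.7 = 293 kPa.
Adiabatic: TV^(γ−1) = const ⇒ T₂ = 271×(0.452)^0.400 = 197 K; PV^γ = const ⇒ P₂ = 96.5 kPa.
For an ideal gas ΔU = nCvΔT with Cv = (5/2)R = 20.8 J/(mol·K).
ΔU = 4.64×20.8×(197−271) = -7100 J.

-7100 J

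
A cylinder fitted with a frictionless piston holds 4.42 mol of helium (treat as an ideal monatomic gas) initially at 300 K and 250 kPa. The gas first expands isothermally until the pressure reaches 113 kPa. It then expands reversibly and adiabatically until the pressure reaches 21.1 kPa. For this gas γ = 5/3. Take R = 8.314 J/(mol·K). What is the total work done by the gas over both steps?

V₁ = nRT₁/P₁ = 4.42×8.314×300/250 = 44.1 L.
Step 1 — Isothermal: T stays 300 K; PV = const ⇒ V₂ = 97.6 L, P₂ = 113 kPa.
ΔU = 0 (ideal gas, T constant).
W = nRT ln(V₂/V₁) = 4.42×8.314×300×ln(2.21) = 8750 J.
Q = ΔU + W = 8750 J.
State after step 1: P = 113 kPa, V = 97.6 L, T = 300 K.
Step 2 — Adiabatic: T₂/T₁ = (P₂/P₁)^((γ−1)/γ) ⇒ T₂ = 300×(0.187)^0.400 = 153 K; V₂ = 267 L.
ΔU = nCvΔT = 4.42×12.5×(153−300) = -8090 J.
Q = 0 for an adiabatic process, so W = −ΔU = 8090 J.
Net over both steps: W = 16800 J, Q = 8750 J, ΔU = -8090 J.

16800 J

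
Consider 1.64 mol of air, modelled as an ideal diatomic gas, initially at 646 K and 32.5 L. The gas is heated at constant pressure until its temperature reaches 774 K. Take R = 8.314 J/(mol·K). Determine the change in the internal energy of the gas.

4360 J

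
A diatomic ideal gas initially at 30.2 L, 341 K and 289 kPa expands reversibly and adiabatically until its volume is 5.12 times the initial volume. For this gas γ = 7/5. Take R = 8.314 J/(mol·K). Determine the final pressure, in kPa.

29.4 kPa

Adiabatic: TV^(γ−1) = const ⇒ T₂ = 341×(0.195)^0.400 = 177 K; PV^γ = const ⇒ P₂ = 29.4 kPa.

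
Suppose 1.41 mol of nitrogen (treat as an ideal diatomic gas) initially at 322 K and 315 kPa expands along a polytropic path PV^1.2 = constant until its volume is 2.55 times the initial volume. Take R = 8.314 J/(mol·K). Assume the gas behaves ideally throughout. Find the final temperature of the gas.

V₁ = nRT₁/P₁ = 1.41×8.314×322/315 = 12.0 L.
Polytropic n=1.2: T₂ = T₁(V₁/V₂)^(n−1) = 322×(0.392)^0.20 = 267 K; P₂ = P₁(V₁/V₂)^n = 102 kPa.

267 K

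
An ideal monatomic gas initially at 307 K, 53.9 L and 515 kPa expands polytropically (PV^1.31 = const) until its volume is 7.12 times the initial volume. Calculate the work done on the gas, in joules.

-40800 J

n = P₁V₁/(RT₁) = 515×53.9/(8.314×307) = 10.9 mol.
Polytropic n=1.31: T₂ = T₁(V₁/V₂)^(n−1) = 307×(0.140)^0.31 = 167 K; P₂ = P₁(V₁/V₂)^n = 39.4 kPa.
W = (P₁V₁−P₂V₂)/(n−1) = (515×53.9−39.4×384)/0.31 = 40800 J.
Work done on the gas = −W_by = -40800 J.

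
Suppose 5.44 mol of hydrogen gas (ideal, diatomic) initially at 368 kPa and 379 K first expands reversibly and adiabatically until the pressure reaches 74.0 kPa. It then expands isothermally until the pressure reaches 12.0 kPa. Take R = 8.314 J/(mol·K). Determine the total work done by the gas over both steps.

V₁ = nRT₁/P₁ = 5.44×8.314×379/368 = 46.6 L.
Step 1 — Adiabatic: T₂/T₁ = (P₂/P₁)^((γ−1)/γ) ⇒ T₂ = 379×(0.201)^0.286 = 240 K; V₂ = 146 L.
ΔU = nCvΔT = 5.44×20.8×(240−379) = -15800 J.
Q = 0 for an adiabatic process, so W = −ΔU = 15800 J.
State after step 1: P = 74.0 kPa, V = 146 L, T = 240 K.
Step 2 — Isothermal: T stays 240 K; PV = const ⇒ V₂ = 903 L, P₂ = 12.0 kPa.
ΔU = 0 (ideal gas, T constant).
W = nRT ln(V₂/V₁) = 5.44×8.314×240×ln(6.17) = 19700 J.
Q = ΔU + W = 19700 J.
Net over both steps: W = 35500 J, Q = 19700 J, ΔU = -15800 J.

35500 J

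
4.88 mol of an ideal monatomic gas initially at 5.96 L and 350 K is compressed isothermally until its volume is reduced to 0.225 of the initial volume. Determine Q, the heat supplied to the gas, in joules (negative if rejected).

P₁ = nRT₁/V₁ = 4.88×8.314×350/5.96 = 2380 kPa.
Isothermal: T stays 350 K; PV = const ⇒ V₂ = 1.34 L, P₂ = 10600 kPa.
ΔU = 0 (ideal gas, T constant).
W = nRT ln(V₂/V₁) = 4.88×8.314×350×ln(0.225) = -21200 J.
Q = ΔU + W = -21200 J.

-21200 J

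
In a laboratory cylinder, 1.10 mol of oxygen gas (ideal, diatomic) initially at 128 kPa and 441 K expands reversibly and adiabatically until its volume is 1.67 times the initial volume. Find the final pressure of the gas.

V₁ = nRT₁/P₁ = 1.10×8.314×441/128 = 31.5 L.
Adiabatic: TV^(γ−1) = const ⇒ T₂ = 441×(0.599)^0.400 = 359 K; PV^γ = const ⇒ P₂ = 62.4 kPa.

62.4 kPa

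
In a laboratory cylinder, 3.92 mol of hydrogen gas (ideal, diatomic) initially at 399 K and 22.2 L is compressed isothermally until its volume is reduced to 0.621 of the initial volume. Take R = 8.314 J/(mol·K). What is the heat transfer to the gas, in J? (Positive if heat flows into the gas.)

P₁ = nRT₁/V₁ = 3.92×8.314×399/22.2 = 586 kPa.
Isothermal: T stays 399 K; PV = const ⇒ V₂ = 13.8 L, P₂ = 943 kPa.
ΔU = 0 (ideal gas, T constant).
W = nRT ln(V₂/V₁) = 3.92×8.314×399×ln(0.621) = -6200 J.
Q = ΔU + W = -6200 J.

-6200 J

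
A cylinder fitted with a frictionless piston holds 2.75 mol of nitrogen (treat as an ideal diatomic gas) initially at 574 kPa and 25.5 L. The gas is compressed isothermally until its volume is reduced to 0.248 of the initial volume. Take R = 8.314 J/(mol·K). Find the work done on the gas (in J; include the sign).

20400 J

T₁ = P₁V₁/(nR) = 574×25.5/(2.75×8.314) = 640 K.
Isothermal: T stays 640 K; PV = const ⇒ V₂ = 6.32 L, P₂ = 2310 kPa.
W = nRT ln(V₂/V₁) = 2.75×8.314×640×ln(0.248) = -20400 J.
Work done on the gas = −W_by = 20400 J.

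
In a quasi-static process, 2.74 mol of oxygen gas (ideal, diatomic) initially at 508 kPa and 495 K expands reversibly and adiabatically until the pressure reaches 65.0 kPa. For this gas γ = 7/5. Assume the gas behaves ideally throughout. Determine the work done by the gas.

V₁ = nRT₁/P₁ = 2.74×8.314×495/508 = 22.2 L.
Adiabatic: T₂/T₁ = (P₂/P₁)^((γ−1)/γ) ⇒ T₂ = 495×(0.128)^0.286 = 275 K; V₂ = 96.4 L.
ΔU = nCvΔT = 2.74×20.8×(275−495) = -12500 J.
Q = 0 for an adiabatic process, so W = −ΔU = 12500 J.

12500 J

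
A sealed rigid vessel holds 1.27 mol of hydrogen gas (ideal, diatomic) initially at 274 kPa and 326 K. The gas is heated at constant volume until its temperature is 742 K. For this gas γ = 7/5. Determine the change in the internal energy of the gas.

11000 J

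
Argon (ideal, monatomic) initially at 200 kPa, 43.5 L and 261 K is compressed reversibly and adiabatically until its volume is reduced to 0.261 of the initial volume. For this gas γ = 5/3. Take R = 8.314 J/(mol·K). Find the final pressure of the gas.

1880 kPa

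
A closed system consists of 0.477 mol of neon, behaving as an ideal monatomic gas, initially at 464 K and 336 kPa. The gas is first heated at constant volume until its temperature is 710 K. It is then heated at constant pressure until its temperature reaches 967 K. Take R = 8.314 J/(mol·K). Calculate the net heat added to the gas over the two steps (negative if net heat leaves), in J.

V₁ = nRT₁/P₁ = 0.477×8.314×464/336 = 5.48 L.
Step 1 — Isochoric: V stays 5.48 L; P/T = const ⇒ T₂ = 710 K, P₂ = 514 kPa.
W = 0 (no volume change).
ΔU = nCvΔT = 0.477×12.5×(710−464) = 1460 J.
Q = ΔU = 1460 J.
State after step 1: P = 514 kPa, V = 5.48 L, T = 710 K.
Step 2 — Isobaric: P stays 514 kPa; V/T = const ⇒ T₂ = 967 K, V₂ = 7.46 L.
W = PΔV = 514×(7.46−5.48) kPa·L = 1020 J.
ΔU = nCvΔT = 0.477×12.5×(967−710) = 1530 J.
Q = ΔU + W = nCpΔT = 2550 J.
Net over both steps: W = 1020 J, Q = 4010 J, ΔU = 2990 J.

4010 J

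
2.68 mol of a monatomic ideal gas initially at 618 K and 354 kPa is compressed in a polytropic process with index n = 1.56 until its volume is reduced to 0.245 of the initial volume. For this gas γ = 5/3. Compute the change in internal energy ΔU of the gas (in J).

24700 J

V₁ = nRT₁/P₁ = 2.68×8.314×618/354 = 38.9 L.
Polytropic n=1.56: T₂ = T₁(V₁/V₂)^(n−1) = 618×(4.08)^0.56 = 1360 K; P₂ = P₁(V₁/V₂)^n = 3180 kPa.
For an ideal gas ΔU = nCvΔT with Cv = (3/2)R = 12.5 J/(mol·K).
ΔU = 2.68×12.5×(1360−618) = 24700 J.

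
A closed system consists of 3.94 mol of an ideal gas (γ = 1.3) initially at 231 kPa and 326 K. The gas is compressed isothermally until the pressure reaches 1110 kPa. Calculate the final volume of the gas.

9.62 L

V₁ = nRT₁/P₁ = 3.94×8.314×326/231 = 46.2 L.
Isothermal: T stays 326 K; PV = const ⇒ V₂ = 9.62 L, P₂ = 1110 kPa.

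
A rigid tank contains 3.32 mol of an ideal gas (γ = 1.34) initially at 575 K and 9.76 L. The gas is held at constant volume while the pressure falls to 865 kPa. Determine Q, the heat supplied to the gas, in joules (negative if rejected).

P₁ = nRT₁/V₁ = 3.32×8.314×575/9.76 = 1630 kPa.
Isochoric: V stays 9.76 L; P/T = const ⇒ T₂ = 306 K, P₂ = 865 kPa.
W = 0 (no volume change).
ΔU = nCvΔT = 3.32×24.5×(306−575) = -21900 J.
Q = ΔU = -21900 J.

-21900 J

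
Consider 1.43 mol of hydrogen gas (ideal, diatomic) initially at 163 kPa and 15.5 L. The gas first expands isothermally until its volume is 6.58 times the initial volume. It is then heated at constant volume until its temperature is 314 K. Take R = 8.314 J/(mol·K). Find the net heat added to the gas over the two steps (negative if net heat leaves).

7780 J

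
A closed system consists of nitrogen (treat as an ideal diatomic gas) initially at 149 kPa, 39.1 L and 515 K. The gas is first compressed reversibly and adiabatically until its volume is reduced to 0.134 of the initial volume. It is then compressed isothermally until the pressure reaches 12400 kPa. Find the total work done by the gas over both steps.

-38900 J

n = P₁V₁/(RT₁) = 149×39.1/(8.314×515) = 1.36 mol.
Step 1 — Adiabatic: TV^(γ−1) = const ⇒ T₂ = 515×(7.46)^0.400 = 1150 K; PV^γ = const ⇒ P₂ = 2480 kPa.
ΔU = nCvΔT = 1.36×20.8×(1150−515) = 18000 J.
Q = 0 for an adiabatic process, so W = −ΔU = -18000 J.
State after step 1: P = 2480 kPa, V = 5.24 L, T = 1150 K.
Step 2 — Isothermal: T stays 1150 K; PV = const ⇒ V₂ = 1.05 L, P₂ = 12400 kPa.
ΔU = 0 (ideal gas, T constant).
W = nRT ln(V₂/V₁) = 1.36×8.314×1150×ln(0.200) = -20900 J.
Q = ΔU + W = -20900 J.
Net over both steps: W = -38900 J, Q = -20900 J, ΔU = 18000 J.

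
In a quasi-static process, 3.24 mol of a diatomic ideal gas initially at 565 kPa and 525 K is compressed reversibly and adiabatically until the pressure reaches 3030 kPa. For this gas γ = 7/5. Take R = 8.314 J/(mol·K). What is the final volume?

V₁ = nRT₁/P₁ = 3.24×8.314×525/565 = 25.0 L.
Adiabatic: T₂/T₁ = (P₂/P₁)^((γ−1)/γ) ⇒ T₂ = 525×(5.36)^0.286 = 848 K; V₂ = 7.54 L.

7.54 L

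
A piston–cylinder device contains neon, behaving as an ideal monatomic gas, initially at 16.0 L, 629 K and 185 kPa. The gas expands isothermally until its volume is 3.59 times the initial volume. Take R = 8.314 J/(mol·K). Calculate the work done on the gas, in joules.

-3780 J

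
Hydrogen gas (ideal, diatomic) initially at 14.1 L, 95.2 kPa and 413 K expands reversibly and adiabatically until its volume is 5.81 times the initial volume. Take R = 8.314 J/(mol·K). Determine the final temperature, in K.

Adiabatic: TV^(γ−1) = const ⇒ T₂ = 413×(0.172)^0.400 = 204 K; PV^γ = const ⇒ P₂ = 8.11 kPa.

204 K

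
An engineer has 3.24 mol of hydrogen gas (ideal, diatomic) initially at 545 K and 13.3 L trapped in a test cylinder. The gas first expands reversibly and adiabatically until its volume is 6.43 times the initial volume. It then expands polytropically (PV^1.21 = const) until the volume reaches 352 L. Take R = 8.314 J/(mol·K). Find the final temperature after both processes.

P₁ = nRT₁/V₁ = 3.24×8.314×545/13.3 = 1100 kPa.
Step 1 — Adiabatic: TV^(γ−1) = const ⇒ T₂ = 545×(0.156)^0.400 = 259 K; PV^γ = const ⇒ P₂ = 81.5 kPa.
ΔU = nCvΔT = 3.24×20.8×(259−545) = -19300 J.
Q = 0 for an adiabatic process, so W = −ΔU = 19300 J.
State after step 1: P = 81.5 kPa, V = 85.5 L, T = 259 K.
Step 2 — Polytropic n=1.21: T₂ = T₁(V₁/V₂)^(n−1) = 259×(0.243)^0.21 = 192 K; P₂ = P₁(V₁/V₂)^n = 14.7 kPa.
W = (P₁V₁−P₂V₂)/(n−1) = (81.5×85.5−14.7×352)/0.21 = 8540 J.
ΔU = nCvΔT = 3.24×20.8×(192−259) = -4480 J.
Q = ΔU + W = 4050 J.
Net over both steps: W = 27800 J, Q = 4050 J, ΔU = -23700 J.

192 K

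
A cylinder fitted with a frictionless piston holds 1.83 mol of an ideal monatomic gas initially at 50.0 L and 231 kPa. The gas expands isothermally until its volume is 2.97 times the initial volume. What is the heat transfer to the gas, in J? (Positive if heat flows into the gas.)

12600 J

T₁ = P₁V₁/(nR) = 231×50.0/(1.83×8.314) = 759 K.
Isothermal: T stays 759 K; PV = const ⇒ V₂ = 148 L, P₂ = 77.8 kPa.
ΔU = 0 (ideal gas, T constant).
W = nRT ln(V₂/V₁) = 1.83×8.314×759×ln(2.97) = 12600 J.
Q = ΔU + W = 12600 J.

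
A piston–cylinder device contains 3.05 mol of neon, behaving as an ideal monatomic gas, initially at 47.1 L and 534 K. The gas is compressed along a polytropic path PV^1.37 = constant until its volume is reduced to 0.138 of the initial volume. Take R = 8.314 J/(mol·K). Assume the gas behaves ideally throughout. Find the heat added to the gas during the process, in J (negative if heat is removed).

P₁ = nRT₁/V₁ = 3.05×8.314×534/47.1 = 287 kPa.
Polytropic n=1.37: T₂ = T₁(V₁/V₂)^(n−1) = 534×(7.25)^0.37 = 1110 K; P₂ = P₁(V₁/V₂)^n = 4340 kPa.
W = (P₁V₁−P₂V₂)/(n−1) = (287×47.1−4340×6.50)/0.37 = -39600 J.
ΔU = nCvΔT = 3.05×12.5×(1110−534) = 22000 J.
Q = ΔU + W = -17600 J.

-17600 J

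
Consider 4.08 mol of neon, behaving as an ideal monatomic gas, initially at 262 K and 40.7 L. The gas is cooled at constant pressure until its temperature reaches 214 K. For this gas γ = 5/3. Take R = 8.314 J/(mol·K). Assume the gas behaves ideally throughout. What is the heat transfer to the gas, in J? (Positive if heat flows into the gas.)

-4070 J

P₁ = nRT₁/V₁ = 4.08×8.314×262/40.7 = 218 kPa.
Isobaric: P stays 218 kPa; V/T = const ⇒ T₂ = 214 K, V₂ = 33.2 L.
W = PΔV = 218×(33.2−40.7) kPa·L = -1630 J.
ΔU = nCvΔT = 4.08×12.5×(214−262) = -2440 J.
Q = ΔU + W = nCpΔT = -4070 J.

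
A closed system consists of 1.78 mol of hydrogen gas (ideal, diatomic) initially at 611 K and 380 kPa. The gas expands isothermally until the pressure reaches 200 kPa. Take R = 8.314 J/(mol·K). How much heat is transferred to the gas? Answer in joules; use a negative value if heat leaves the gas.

V₁ = nRT₁/P₁ = 1.78×8.314×611/380 = 23.8 L.
Isothermal: T stays 611 K; PV = const ⇒ V₂ = 45.2 L, P₂ = 200 kPa.
ΔU = 0 (ideal gas, T constant).
W = nRT ln(V₂/V₁) = 1.78×8.314×611×ln(1.90) = 5800 J.
Q = ΔU + W = 5800 J.

5800 J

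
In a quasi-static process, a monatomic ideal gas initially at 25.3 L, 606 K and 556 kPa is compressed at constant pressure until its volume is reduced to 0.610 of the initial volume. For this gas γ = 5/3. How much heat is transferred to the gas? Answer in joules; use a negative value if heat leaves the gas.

n = P₁V₁/(RT₁) = 556×25.3/(8.314×606) = 2.79 mol.
Isobaric: P stays 556 kPa; V/T = const ⇒ T₂ = 370 K, V₂ = 15.4 L.
W = PΔV = 556×(15.4−25.3) kPa·L = -5490 J.
ΔU = nCvΔT = 2.79×12.5×(370−606) = -8230 J.
Q = ΔU + W = nCpΔT = -13700 J.

-13700 J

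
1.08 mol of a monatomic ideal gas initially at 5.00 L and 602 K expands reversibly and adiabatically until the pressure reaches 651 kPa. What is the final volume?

6.78 L

P₁ = nRT₁/V₁ = 1.08×8.314×602/5.00 = 1080 kPa.
Adiabatic: T₂/T₁ = (P₂/P₁)^((γ−1)/γ) ⇒ T₂ = 602×(0.602)^0.400 = 491 K; V₂ = 6.78 L.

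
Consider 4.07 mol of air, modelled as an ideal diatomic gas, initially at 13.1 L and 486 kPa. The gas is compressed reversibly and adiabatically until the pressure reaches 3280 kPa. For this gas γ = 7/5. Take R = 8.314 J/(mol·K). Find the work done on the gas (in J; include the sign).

11500 J

T₁ = P₁V₁/(nR) = 486×13.1/(4.07×8.314) = 188 K.
Adiabatic: T₂/T₁ = (P₂/P₁)^((γ−1)/γ) ⇒ T₂ = 188×(6.75)^0.286 = 325 K; V₂ = 3.35 L.
ΔU = nCvΔT = 4.07×20.8×(325−188) = 11500 J.
Q = 0 for an adiabatic process, so W = −ΔU = -11500 J.
Work done on the gas = −W_by = 11500 J.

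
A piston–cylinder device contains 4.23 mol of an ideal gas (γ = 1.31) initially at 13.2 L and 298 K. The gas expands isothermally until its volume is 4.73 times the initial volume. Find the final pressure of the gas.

P₁ = nRT₁/V₁ = 4.23×8.314×298/13.2 = 794 kPa.
Isothermal: T stays 298 K; PV = const ⇒ V₂ = 62.4 L, P₂ = 168 kPa.

168 kPa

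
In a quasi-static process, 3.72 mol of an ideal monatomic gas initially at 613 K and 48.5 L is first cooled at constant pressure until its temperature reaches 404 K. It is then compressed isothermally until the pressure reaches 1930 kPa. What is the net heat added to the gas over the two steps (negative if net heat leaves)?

P₁ = nRT₁/V₁ = 3.72×8.314×613/48.5 = 391 kPa.
Step 1 — Isobaric: P stays 391 kPa; V/T = const ⇒ T₂ = 404 K, V₂ = 32.0 L.
W = PΔV = 391×(32.0−48.5) kPa·L = -6460 J.
ΔU = nCvΔT = 3.72×12.5×(404−613) = -9700 J.
Q = ΔU + W = nCpΔT = -16200 J.
State after step 1: P = 391 kPa, V = 32.0 L, T = 404 K.
Step 2 — Isothermal: T stays 404 K; PV = const ⇒ V₂ = 6.47 L, P₂ = 1930 kPa.
ΔU = 0 (ideal gas, T constant).
W = nRT ln(V₂/V₁) = 3.72×8.314×404×ln(0.203) = -20000 J.
Q = ΔU + W = -20000 J.
Net over both steps: W = -26400 J, Q = -36100 J, ΔU = -9700 J.

-36100 J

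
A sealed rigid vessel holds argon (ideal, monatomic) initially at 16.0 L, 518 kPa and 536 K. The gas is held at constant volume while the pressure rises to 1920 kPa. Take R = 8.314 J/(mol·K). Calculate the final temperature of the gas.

1990 K

Isochoric: V stays 16.0 L; P/T = const ⇒ T₂ = 1990 K, P₂ = 1920 kPa.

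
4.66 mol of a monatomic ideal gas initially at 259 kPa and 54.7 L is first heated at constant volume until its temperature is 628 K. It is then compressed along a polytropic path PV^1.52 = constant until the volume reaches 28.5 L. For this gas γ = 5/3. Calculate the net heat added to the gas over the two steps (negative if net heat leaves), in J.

T₁ = P₁V₁/(nR) = 259×54.7/(4.66×8.314) = 366 K.
Step 1 — Isochoric: V stays 54.7 L; P/T = const ⇒ T₂ = 628 K, P₂ = 445 kPa.
W = 0 (no volume change).
ΔU = nCvΔT = 4.66×12.5×(628−366) = 15200 J.
Q = ΔU = 15200 J.
State after step 1: P = 445 kPa, V = 54.7 L, T = 628 K.
Step 2 — Polytropic n=1.52: T₂ = T₁(V₁/V₂)^(n−1) = 628×(1.92)^0.52 = 881 K; P₂ = P₁(V₁/V₂)^n = 1200 kPa.
W = (P₁V₁−P₂V₂)/(n−1) = (445×54.7−1200×28.5)/0.52 = -18900 J.
ΔU = nCvΔT = 4.66×12.5×(881−628) = 14700 J.
Q = ΔU + W = -4150 J.
Net over both steps: W = -18900 J, Q = 11100 J, ΔU = 30000 J.

11100 J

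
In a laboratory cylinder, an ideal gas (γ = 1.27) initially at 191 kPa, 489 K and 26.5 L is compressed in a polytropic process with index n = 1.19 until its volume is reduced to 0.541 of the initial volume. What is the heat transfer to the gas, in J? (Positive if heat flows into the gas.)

n = P₁V₁/(RT₁) = 191×26.5/(8.314×489) = 1.24 mol.
Polytropic n=1.19: T₂ = T₁(V₁/V₂)^(n−1) = 489×(1.85)^0.19 = 550 K; P₂ = P₁(V₁/V₂)^n = 397 kPa.
W = (P₁V₁−P₂V₂)/(n−1) = (191×26.5−397×14.3)/0.19 = -3300 J.
ΔU = nCvΔT = 1.24×30.8×(550−489) = 2320 J.
Q = ΔU + W = -977 J.

-977 J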